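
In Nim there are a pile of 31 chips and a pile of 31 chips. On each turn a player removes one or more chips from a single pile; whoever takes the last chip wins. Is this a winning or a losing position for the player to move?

Losing position

Nim-sum: 31 ⊕ 31 = 0.
The nim-sum is 0, so this is a P-position: the player to move is in a losing position under optimal play.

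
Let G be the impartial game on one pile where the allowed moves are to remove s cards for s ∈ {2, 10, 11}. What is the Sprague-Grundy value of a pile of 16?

2

Build the Grundy sequence with g(k) = mex{g(k−s) : s ∈ {2, 10, 11}, s ≤ k}:
k:     0  1  2  3  4  5  6  7  8  9 10 11 12 13 14 15 16
g(k):  0  0  1  1  0  0  1  1  0  0  1  1  2  0  3  1  2
So g(16) = 2.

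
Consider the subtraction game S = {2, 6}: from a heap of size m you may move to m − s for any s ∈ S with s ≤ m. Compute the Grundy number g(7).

1

Build the Grundy sequence with g(k) = mex{g(k−s) : s ∈ {2, 6}, s ≤ k}:
k:     0  1  2  3  4  5  6  7
g(k):  0  0  1  1  0  0  1  1
So g(7) = 1.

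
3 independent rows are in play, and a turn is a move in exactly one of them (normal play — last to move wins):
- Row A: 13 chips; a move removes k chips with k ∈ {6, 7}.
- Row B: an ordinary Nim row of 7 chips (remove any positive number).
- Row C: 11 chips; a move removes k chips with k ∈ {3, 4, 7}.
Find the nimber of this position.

For row A, compute g(0), g(1), … with moves {6, 7}:
k:     0  1  2  3  4  5  6  7  8  9 10 11 12 13
g(k):  0  0  0  0  0  0  1  1  1  1  1  1  2  0
So g(13) = 0.
Row B is a plain Nim row of size 7, so its Grundy value is 7.
Grundy values for row C (subtraction set {3, 4, 7}):
g(0) = mex{} = 0
g(1) = mex{} = 0
g(2) = mex{} = 0
g(3) = mex{0} = 1
g(4) = mex{0} = 1
g(5) = mex{0} = 1
g(6) = mex{0,1} = 2
g(7) = mex{0,1} = 2
g(8) = mex{0,1} = 2
g(9) = mex{0,1,2} = 3
g(10) = mex{1,2} = 0
g(11) = mex{1,2} = 0
So g(11) = 0.
The value of a disjunctive sum is the nim-sum of the parts.
Combined value = 0 ⊕ 7 ⊕ 0 = 7.

7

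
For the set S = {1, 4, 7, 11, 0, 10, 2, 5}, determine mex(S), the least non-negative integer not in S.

3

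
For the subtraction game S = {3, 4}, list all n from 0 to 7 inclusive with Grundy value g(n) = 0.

0, 1, 2, 7

Compute g(0), g(1), … for moves {3, 4}:
g(0) = mex{} = 0
g(1) = mex{} = 0
g(2) = mex{} = 0
g(3) = mex{0} = 1
g(4) = mex{0} = 1
g(5) = mex{0} = 1
g(6) = mex{0,1} = 2
g(7) = mex{1} = 0
The P-positions (g = 0) in 0..7 are 0, 1, 2, 7.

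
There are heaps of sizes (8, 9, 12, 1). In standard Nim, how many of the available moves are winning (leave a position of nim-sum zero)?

3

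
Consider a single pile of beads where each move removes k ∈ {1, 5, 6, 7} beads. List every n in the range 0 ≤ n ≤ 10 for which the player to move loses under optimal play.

0, 2, 4

Build the Grundy sequence with g(k) = mex{g(k−s) : s ∈ {1, 5, 6, 7}, s ≤ k}:
g(0) = mex{} = 0
g(1) = mex{0} = 1
g(2) = mex{1} = 0
g(3) = mex{0} = 1
g(4) = mex{1} = 0
g(5) = mex{0} = 1
g(6) = mex{0,1} = 2
g(7) = mex{0,1,2} = 3
g(8) = mex{0,1,3} = 2
g(9) = mex{0,1,2} = 3
g(10) = mex{0,1,3} = 2
The P-positions (g = 0) in 0..10 are 0, 2, 4.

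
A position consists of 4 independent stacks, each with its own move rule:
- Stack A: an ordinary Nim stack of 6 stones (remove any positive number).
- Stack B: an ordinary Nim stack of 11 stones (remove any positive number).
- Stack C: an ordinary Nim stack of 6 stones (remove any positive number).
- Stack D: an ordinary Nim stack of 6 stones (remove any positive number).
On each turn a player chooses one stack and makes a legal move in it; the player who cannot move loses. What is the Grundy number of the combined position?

13

Stack A is a plain Nim stack of size 6, so its Grundy value is 6.
Stack B is a plain Nim stack of size 11, so its Grundy value is 11.
Stack C is a plain Nim stack of size 6, so its Grundy value is 6.
Stack D is a plain Nim stack of size 6, so its Grundy value is 6.
By the Sprague-Grundy theorem, the Grundy value of a sum of independent games is the XOR of the component values.
Combined value = 6 ⊕ 11 ⊕ 6 ⊕ 6 = 13.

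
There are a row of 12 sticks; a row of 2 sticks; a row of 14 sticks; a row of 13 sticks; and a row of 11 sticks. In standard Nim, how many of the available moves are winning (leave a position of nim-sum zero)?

3

Nim-sum: 12 ^ 2 ^ 14 ^ 13 ^ 11 = 6.
The overall nim-sum is X = 6. A row of size p has a winning move iff p XOR X < p (reduce it to p XOR X).
  12: 12 XOR 6 = 10 < 12 — winning move (to 10).
  2: 2 XOR 6 = 4 ≥ 2 — no move.
  14: 14 XOR 6 = 8 < 14 — winning move (to 8).
  13: 13 XOR 6 = 11 < 13 — winning move (to 11).
  11: 11 XOR 6 = 13 ≥ 11 — no move.
That gives 3 winning moves.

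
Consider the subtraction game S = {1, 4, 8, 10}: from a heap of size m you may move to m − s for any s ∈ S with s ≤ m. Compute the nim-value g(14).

Compute g(0), g(1), … for moves {1, 4, 8, 10}:
g(0) = mex{} = 0
g(1) = mex{0} = 1
g(2) = mex{1} = 0
g(3) = mex{0} = 1
g(4) = mex{0,1} = 2
g(5) = mex{1,2} = 0
g(6) = mex{0} = 1
g(7) = mex{1} = 0
g(8) = mex{0,2} = 1
g(9) = mex{0,1} = 2
g(10) = mex{0,1,2} = 3
g(11) = mex{0,1,3} = 2
g(12) = mex{0,1,2} = 3
g(13) = mex{0,1,2,3} = 4
g(14) = mex{1,2,3,4} = 0
So g(14) = 0.

0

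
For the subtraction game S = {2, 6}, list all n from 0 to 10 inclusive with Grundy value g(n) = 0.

0, 1, 4, 5, 8, 9

Grundy values for subtraction set {2, 6}:
k:     0  1  2  3  4  5  6  7  8  9 10
g(k):  0  0  1  1  0  0  1  1  0  0  1
The P-positions (g = 0) in 0..10 are 0, 1, 4, 5, 8, 9.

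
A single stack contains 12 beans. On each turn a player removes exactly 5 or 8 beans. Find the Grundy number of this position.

2

Build the Grundy sequence with g(k) = mex{g(k−s) : s ∈ {5, 8}, s ≤ k}:
g(0) = mex{} = 0
g(1) = mex{} = 0
g(2) = mex{} = 0
g(3) = mex{} = 0
g(4) = mex{} = 0
g(5) = mex{0} = 1
g(6) = mex{0} = 1
g(7) = mex{0} = 1
g(8) = mex{0} = 1
g(9) = mex{0} = 1
g(10) = mex{0,1} = 2
g(11) = mex{0,1} = 2
g(12) = mex{0,1} = 2
So g(12) = 2.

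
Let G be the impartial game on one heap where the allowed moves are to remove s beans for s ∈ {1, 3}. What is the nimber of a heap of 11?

1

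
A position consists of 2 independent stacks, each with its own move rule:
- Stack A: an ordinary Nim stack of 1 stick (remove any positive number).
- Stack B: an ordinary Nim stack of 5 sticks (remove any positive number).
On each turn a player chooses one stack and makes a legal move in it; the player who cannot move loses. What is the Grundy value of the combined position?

4

Stack A is a plain Nim stack of size 1, so its Grundy value is 1.
Stack B is a plain Nim stack of size 5, so its Grundy value is 5.
By the Sprague-Grundy theorem, the Grundy value of a sum of independent games is the XOR of the component values.
Combined value = 1 XOR 5 = 4.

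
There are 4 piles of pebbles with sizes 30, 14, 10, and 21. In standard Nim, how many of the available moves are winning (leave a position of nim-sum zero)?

In binary:
  11110  (30)
  01110  (14)
  01010  (10)
  10101  (21)
  -----
  01111  (15)
The overall nim-sum is X = 15. A pile of size p has a winning move iff p XOR X < p (reduce it to p XOR X).
  30: 30 XOR 15 = 17 < 30 — winning move (to 17).
  14: 14 XOR 15 = 1 < 14 — winning move (to 1).
  10: 10 XOR 15 = 5 < 10 — winning move (to 5).
  21: 21 XOR 15 = 26 ≥ 21 — no move.
That gives 3 winning moves.

3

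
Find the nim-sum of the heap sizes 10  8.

2

Compute the nim-sum pairwise:
10 ^ 8 = 2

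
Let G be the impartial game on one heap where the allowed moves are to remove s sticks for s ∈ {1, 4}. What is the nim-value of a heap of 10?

Compute g(0), g(1), … for moves {1, 4}:
g(0) = mex{} = 0
g(1) = mex{0} = 1
g(2) = mex{1} = 0
g(3) = mex{0} = 1
g(4) = mex{0,1} = 2
g(5) = mex{1,2} = 0
g(6) = mex{0} = 1
g(7) = mex{1} = 0
g(8) = mex{0,2} = 1
g(9) = mex{0,1} = 2
g(10) = mex{1,2} = 0
So g(10) = 0.

0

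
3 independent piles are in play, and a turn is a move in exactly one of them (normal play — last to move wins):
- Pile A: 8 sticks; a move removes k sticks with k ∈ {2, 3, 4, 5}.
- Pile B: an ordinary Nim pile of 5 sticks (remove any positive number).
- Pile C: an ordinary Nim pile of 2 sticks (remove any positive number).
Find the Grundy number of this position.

7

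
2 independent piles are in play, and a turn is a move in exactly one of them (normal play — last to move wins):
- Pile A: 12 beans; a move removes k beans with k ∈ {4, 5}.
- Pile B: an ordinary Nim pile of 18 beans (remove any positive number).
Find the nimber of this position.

18

Build the Grundy sequence for pile A with g(k) = mex{g(k−s) : s ∈ {4, 5}, s ≤ k}:
g(0) = mex{} = 0
g(1) = mex{} = 0
g(2) = mex{} = 0
g(3) = mex{} = 0
g(4) = mex{0} = 1
g(5) = mex{0} = 1
g(6) = mex{0} = 1
g(7) = mex{0} = 1
g(8) = mex{0,1} = 2
g(9) = mex{1} = 0
g(10) = mex{1} = 0
g(11) = mex{1} = 0
g(12) = mex{1,2} = 0
So g(12) = 0.
Pile B is a plain Nim pile of size 18, so its Grundy value is 18.
By the Sprague-Grundy theorem, the Grundy value of a sum of independent games is the XOR of the component values.
Combined value = 0 XOR 18 = 18.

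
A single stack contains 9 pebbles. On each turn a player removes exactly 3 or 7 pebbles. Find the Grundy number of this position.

Build the Grundy sequence with g(k) = mex{g(k−s) : s ∈ {3, 7}, s ≤ k}:
g(0) = mex{} = 0
g(1) = mex{} = 0
g(2) = mex{} = 0
g(3) = mex{0} = 1
g(4) = mex{0} = 1
g(5) = mex{0} = 1
g(6) = mex{1} = 0
g(7) = mex{0,1} = 2
g(8) = mex{0,1} = 2
g(9) = mex{0} = 1
So g(9) = 1.

1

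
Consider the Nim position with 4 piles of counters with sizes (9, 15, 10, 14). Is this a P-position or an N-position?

Nim-sum: 9 ^ 15 ^ 10 ^ 14 = 2.
The nim-sum is 2 ≠ 0, so this is an N-position: the player to move can win.

N-position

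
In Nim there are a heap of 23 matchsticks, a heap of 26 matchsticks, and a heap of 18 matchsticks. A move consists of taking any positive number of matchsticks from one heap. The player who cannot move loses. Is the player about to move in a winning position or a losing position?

Write each in binary and XOR column by column:
  10111  (23)
  11010  (26)
  10010  (18)
  -----
  11111  (31)
The nim-sum is 31 ≠ 0, so this is an N-position: the player to move can win.

Winning position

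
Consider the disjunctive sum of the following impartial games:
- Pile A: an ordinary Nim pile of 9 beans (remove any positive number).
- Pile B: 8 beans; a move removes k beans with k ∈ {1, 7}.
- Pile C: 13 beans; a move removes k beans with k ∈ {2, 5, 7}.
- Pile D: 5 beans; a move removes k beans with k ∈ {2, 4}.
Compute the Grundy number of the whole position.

11

Pile A is a plain Nim pile of size 9, so its Grundy value is 9.
Build the Grundy sequence for pile B with g(k) = mex{g(k−s) : s ∈ {1, 7}, s ≤ k}:
g(0) = mex{} = 0
g(1) = mex{0} = 1
g(2) = mex{1} = 0
g(3) = mex{0} = 1
g(4) = mex{1} = 0
g(5) = mex{0} = 1
g(6) = mex{1} = 0
g(7) = mex{0} = 1
g(8) = mex{1} = 0
So g(8) = 0.
Grundy values for pile C (subtraction set {2, 5, 7}):
g(0) = mex{} = 0
g(1) = mex{} = 0
g(2) = mex{0} = 1
g(3) = mex{0} = 1
g(4) = mex{1} = 0
g(5) = mex{0,1} = 2
g(6) = mex{0} = 1
g(7) = mex{0,1,2} = 3
g(8) = mex{0,1} = 2
g(9) = mex{0,1,3} = 2
g(10) = mex{1,2} = 0
g(11) = mex{0,1,2} = 3
g(12) = mex{0,2,3} = 1
g(13) = mex{1,2,3} = 0
So g(13) = 0.
For pile D, compute g(0), g(1), … with moves {2, 4}:
k:     0  1  2  3  4  5
g(k):  0  0  1  1  2  2
So g(5) = 2.
By the Sprague-Grundy theorem, the Grundy value of a sum of independent games is the XOR of the component values.
Combined value = 9 ⊕ 0 ⊕ 0 ⊕ 2 = 11.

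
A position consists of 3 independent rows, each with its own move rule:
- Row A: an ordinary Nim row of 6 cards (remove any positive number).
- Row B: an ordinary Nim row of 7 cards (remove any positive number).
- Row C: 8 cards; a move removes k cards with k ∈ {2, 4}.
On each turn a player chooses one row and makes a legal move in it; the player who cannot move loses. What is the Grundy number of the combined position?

Row A is a plain Nim row of size 6, so its Grundy value is 6.
Row B is a plain Nim row of size 7, so its Grundy value is 7.
Grundy values for row C (subtraction set {2, 4}):
g(0) = mex{} = 0
g(1) = mex{} = 0
g(2) = mex{0} = 1
g(3) = mex{0} = 1
g(4) = mex{0,1} = 2
g(5) = mex{0,1} = 2
g(6) = mex{1,2} = 0
g(7) = mex{1,2} = 0
g(8) = mex{0,2} = 1
So g(8) = 1.
By the Sprague-Grundy theorem, the Grundy value of a sum of independent games is the XOR of the component values.
Combined value = 6 XOR 7 XOR 1 = 0.

0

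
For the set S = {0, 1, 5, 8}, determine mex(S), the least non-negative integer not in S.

2

The values 0, 1 are all present; 2 is the first non-negative integer missing from the set.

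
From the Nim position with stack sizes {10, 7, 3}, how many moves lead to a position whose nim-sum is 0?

1

Write each in binary and XOR column by column:
  1010  (10)
  0111  (7)
  0011  (3)
  ----
  1110  (14)
The overall nim-sum is X = 14. A stack of size p has a winning move iff p XOR X < p (reduce it to p XOR X).
  10: 10 XOR 14 = 4 < 10 — winning move (to 4).
  7: 7 XOR 14 = 9 ≥ 7 — no move.
  3: 3 XOR 14 = 13 ≥ 3 — no move.
That gives 1 winning move.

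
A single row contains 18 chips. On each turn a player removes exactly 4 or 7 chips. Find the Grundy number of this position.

1

Compute g(0), g(1), … for moves {4, 7}:
k:     0  1  2  3  4  5  6  7  8  9 10 11 12 13 14 15 16 17 18
g(k):  0  0  0  0  1  1  1  1  2  2  2  0  0  0  0  1  1  1  1
So g(18) = 1.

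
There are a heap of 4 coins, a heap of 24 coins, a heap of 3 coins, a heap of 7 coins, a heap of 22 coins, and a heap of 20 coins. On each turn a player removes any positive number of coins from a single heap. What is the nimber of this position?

26

In binary:
  00100  (4)
  11000  (24)
  00011  (3)
  00111  (7)
  10110  (22)
  10100  (20)
  -----
  11010  (26)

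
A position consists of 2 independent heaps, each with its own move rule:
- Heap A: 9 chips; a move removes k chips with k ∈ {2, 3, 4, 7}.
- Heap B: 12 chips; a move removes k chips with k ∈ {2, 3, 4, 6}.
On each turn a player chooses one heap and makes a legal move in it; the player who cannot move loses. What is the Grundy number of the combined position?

6

Grundy values for heap A (subtraction set {2, 3, 4, 7}):
k:     0  1  2  3  4  5  6  7  8  9
g(k):  0  0  1  1  2  2  0  3  1  4
So g(9) = 4.
Build the Grundy sequence for heap B with g(k) = mex{g(k−s) : s ∈ {2, 3, 4, 6}, s ≤ k}:
k:     0  1  2  3  4  5  6  7  8  9 10 11 12
g(k):  0  0  1  1  2  2  3  3  0  0  1  1  2
So g(12) = 2.
The value of a disjunctive sum is the nim-sum of the parts.
Combined value = 4 XOR 2 = 6.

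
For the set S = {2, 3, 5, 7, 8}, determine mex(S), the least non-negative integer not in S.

0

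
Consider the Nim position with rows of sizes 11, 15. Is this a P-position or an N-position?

N-position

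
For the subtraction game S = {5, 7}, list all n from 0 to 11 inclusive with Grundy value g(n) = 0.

0, 1, 2, 3, 4

Compute g(0), g(1), … for moves {5, 7}:
k:     0  1  2  3  4  5  6  7  8  9 10 11
g(k):  0  0  0  0  0  1  1  1  1  1  2  2
The P-positions (g = 0) in 0..11 are 0, 1, 2, 3, 4.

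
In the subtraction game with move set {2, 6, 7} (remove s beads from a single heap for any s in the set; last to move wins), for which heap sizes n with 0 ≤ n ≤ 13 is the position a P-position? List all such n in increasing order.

0, 1, 4, 5, 9, 13

Compute g(0), g(1), … for moves {2, 6, 7}:
k:     0  1  2  3  4  5  6  7  8  9 10 11 12 13
g(k):  0  0  1  1  0  0  1  1  2  0  3  1  2  0
The P-positions (g = 0) in 0..13 are 0, 1, 4, 5, 9, 13.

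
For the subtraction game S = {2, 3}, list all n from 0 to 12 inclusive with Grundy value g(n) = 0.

Grundy values for subtraction set {2, 3}:
g(0) = mex{} = 0
g(1) = mex{} = 0
g(2) = mex{0} = 1
g(3) = mex{0} = 1
g(4) = mex{0,1} = 2
g(5) = mex{1} = 0
g(6) = mex{1,2} = 0
g(7) = mex{0,2} = 1
g(8) = mex{0} = 1
g(9) = mex{0,1} = 2
g(10) = mex{1} = 0
g(11) = mex{1,2} = 0
g(12) = mex{0,2} = 1
The P-positions (g = 0) in 0..12 are 0, 1, 5, 6, 10, 11.

0, 1, 5, 6, 10, 11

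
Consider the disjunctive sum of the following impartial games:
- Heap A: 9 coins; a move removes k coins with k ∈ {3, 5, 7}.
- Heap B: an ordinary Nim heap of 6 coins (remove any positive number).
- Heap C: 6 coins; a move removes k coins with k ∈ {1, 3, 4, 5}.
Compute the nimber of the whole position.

7

Grundy values for heap A (subtraction set {3, 5, 7}):
k:     0  1  2  3  4  5  6  7  8  9
g(k):  0  0  0  1  1  1  2  2  2  3
So g(9) = 3.
Heap B is a plain Nim heap of size 6, so its Grundy value is 6.
Grundy values for heap C (subtraction set {1, 3, 4, 5}):
k:     0  1  2  3  4  5  6
g(k):  0  1  0  1  2  3  2
So g(6) = 2.
The value of a disjunctive sum is the nim-sum of the parts.
Combined value = 3 XOR 6 XOR 2 = 7.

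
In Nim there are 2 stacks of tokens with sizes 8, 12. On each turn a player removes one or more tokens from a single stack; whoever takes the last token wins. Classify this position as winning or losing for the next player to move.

Winning position

In binary:
  1000  (8)
  1100  (12)
  ----
  0100  (4)
The nim-sum is 4 ≠ 0, so this is an N-position: the player to move can win.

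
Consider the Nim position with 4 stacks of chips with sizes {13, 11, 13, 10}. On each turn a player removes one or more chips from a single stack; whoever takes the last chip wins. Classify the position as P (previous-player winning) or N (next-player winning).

N-position

In binary:
  1101  (13)
  1011  (11)
  1101  (13)
  1010  (10)
  ----
  0001  (1)
The nim-sum is 1 ≠ 0, so this is an N-position: the player to move can win.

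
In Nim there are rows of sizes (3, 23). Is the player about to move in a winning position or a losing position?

Winning position

Nim-sum: 3 ⊕ 23 = 20.
The nim-sum is 20 ≠ 0, so this is an N-position: the player to move can win.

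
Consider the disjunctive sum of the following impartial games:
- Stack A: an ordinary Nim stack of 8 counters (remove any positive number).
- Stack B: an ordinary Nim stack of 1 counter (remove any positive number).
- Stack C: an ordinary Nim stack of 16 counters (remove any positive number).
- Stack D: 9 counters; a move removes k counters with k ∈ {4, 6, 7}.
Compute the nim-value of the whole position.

27

Stack A is a plain Nim stack of size 8, so its Grundy value is 8.
Stack B is a plain Nim stack of size 1, so its Grundy value is 1.
Stack C is a plain Nim stack of size 16, so its Grundy value is 16.
Build the Grundy sequence for stack D with g(k) = mex{g(k−s) : s ∈ {4, 6, 7}, s ≤ k}:
k:     0  1  2  3  4  5  6  7  8  9
g(k):  0  0  0  0  1  1  1  1  2  2
So g(9) = 2.
The value of a disjunctive sum is the nim-sum of the parts.
Combined value = 8 XOR 1 XOR 16 XOR 2 = 27.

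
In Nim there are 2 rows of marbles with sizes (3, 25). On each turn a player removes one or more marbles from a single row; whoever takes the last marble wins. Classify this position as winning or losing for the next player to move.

Winning position

Nim-sum: 3 ⊕ 25 = 26.
The nim-sum is 26 ≠ 0, so this is an N-position: the player to move can win.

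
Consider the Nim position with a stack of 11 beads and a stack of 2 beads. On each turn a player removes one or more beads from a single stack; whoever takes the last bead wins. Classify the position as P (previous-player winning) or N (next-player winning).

Write each in binary and XOR column by column:
  1011  (11)
  0010  (2)
  ----
  1001  (9)
The nim-sum is 9 ≠ 0, so this is an N-position: the player to move can win.

N-position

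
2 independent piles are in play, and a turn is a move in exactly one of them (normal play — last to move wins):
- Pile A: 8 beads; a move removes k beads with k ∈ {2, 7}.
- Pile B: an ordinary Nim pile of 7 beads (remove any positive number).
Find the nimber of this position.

For pile A, compute g(0), g(1), … with moves {2, 7}:
k:     0  1  2  3  4  5  6  7  8
g(k):  0  0  1  1  0  0  1  1  2
So g(8) = 2.
Pile B is a plain Nim pile of size 7, so its Grundy value is 7.
By the Sprague-Grundy theorem, the Grundy value of a sum of independent games is the XOR of the component values.
Combined value = 2 XOR 7 = 5.

5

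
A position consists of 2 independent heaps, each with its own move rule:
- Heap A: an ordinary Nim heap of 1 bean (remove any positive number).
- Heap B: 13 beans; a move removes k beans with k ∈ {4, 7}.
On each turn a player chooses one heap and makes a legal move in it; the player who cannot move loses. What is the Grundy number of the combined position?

Heap A is a plain Nim heap of size 1, so its Grundy value is 1.
For heap B, compute g(0), g(1), … with moves {4, 7}:
k:     0  1  2  3  4  5  6  7  8  9 10 11 12 13
g(k):  0  0  0  0  1  1  1  1  2  2  2  0  0  0
So g(13) = 0.
The value of a disjunctive sum is the nim-sum of the parts.
Combined value = 1 XOR 0 = 1.

1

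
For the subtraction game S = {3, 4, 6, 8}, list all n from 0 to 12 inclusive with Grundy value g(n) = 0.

0, 1, 2, 11, 12

Grundy values for subtraction set {3, 4, 6, 8}:
g(0) = mex{} = 0
g(1) = mex{} = 0
g(2) = mex{} = 0
g(3) = mex{0} = 1
g(4) = mex{0} = 1
g(5) = mex{0} = 1
g(6) = mex{0,1} = 2
g(7) = mex{0,1} = 2
g(8) = mex{0,1} = 2
g(9) = mex{0,1,2} = 3
g(10) = mex{0,1,2} = 3
g(11) = mex{1,2} = 0
g(12) = mex{1,2,3} = 0
The P-positions (g = 0) in 0..12 are 0, 1, 2, 11, 12.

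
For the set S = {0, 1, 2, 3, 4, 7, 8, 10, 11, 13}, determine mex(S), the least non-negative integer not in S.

The values 0, 1, 2, 3, 4 are all present; 5 is the first non-negative integer missing from the set.

5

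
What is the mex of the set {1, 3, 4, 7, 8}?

0 is not in the set, so the mex is 0.

0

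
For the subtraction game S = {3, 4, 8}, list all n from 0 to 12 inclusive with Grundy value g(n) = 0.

Build the Grundy sequence with g(k) = mex{g(k−s) : s ∈ {3, 4, 8}, s ≤ k}:
g(0) = mex{} = 0
g(1) = mex{} = 0
g(2) = mex{} = 0
g(3) = mex{0} = 1
g(4) = mex{0} = 1
g(5) = mex{0} = 1
g(6) = mex{0,1} = 2
g(7) = mex{1} = 0
g(8) = mex{0,1} = 2
g(9) = mex{0,1,2} = 3
g(10) = mex{0,2} = 1
g(11) = mex{0,1,2} = 3
g(12) = mex{1,2,3} = 0
The P-positions (g = 0) in 0..12 are 0, 1, 2, 7, 12.

0, 1, 2, 7, 12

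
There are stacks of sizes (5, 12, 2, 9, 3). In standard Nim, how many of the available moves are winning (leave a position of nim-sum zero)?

3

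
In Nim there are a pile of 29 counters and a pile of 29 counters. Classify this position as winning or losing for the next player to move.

Losing position

Nim-sum: 29 ^ 29 = 0.
The nim-sum is 0, so this is a P-position: the player to move is in a losing position under optimal play.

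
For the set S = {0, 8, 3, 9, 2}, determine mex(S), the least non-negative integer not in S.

0 is in the set but 1 is not, so the mex is 1.

1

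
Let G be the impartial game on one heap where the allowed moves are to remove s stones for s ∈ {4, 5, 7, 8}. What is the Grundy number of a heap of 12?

Grundy values for subtraction set {4, 5, 7, 8}:
g(0) = mex{} = 0
g(1) = mex{} = 0
g(2) = mex{} = 0
g(3) = mex{} = 0
g(4) = mex{0} = 1
g(5) = mex{0} = 1
g(6) = mex{0} = 1
g(7) = mex{0} = 1
g(8) = mex{0,1} = 2
g(9) = mex{0,1} = 2
g(10) = mex{0,1} = 2
g(11) = mex{0,1} = 2
g(12) = mex{1,2} = 0
So g(12) = 0.

0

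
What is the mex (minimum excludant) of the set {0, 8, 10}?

1

0 is in the set but 1 is not, so the mex is 1.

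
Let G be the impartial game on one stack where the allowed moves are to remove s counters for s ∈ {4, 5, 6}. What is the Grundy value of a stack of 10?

0

Compute g(0), g(1), … for moves {4, 5, 6}:
g(0) = mex{} = 0
g(1) = mex{} = 0
g(2) = mex{} = 0
g(3) = mex{} = 0
g(4) = mex{0} = 1
g(5) = mex{0} = 1
g(6) = mex{0} = 1
g(7) = mex{0} = 1
g(8) = mex{0,1} = 2
g(9) = mex{0,1} = 2
g(10) = mex{1} = 0
So g(10) = 0.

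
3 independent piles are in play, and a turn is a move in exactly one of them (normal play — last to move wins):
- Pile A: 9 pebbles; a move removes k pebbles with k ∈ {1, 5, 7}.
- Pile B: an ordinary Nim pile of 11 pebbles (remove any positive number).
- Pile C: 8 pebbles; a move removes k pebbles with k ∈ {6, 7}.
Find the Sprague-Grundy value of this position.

11

For pile A, compute g(0), g(1), … with moves {1, 5, 7}:
k:     0  1  2  3  4  5  6  7  8  9
g(k):  0  1  0  1  0  1  0  1  0  1
So g(9) = 1.
Pile B is a plain Nim pile of size 11, so its Grundy value is 11.
Build the Grundy sequence for pile C with g(k) = mex{g(k−s) : s ∈ {6, 7}, s ≤ k}:
g(0) = mex{} = 0
g(1) = mex{} = 0
g(2) = mex{} = 0
g(3) = mex{} = 0
g(4) = mex{} = 0
g(5) = mex{} = 0
g(6) = mex{0} = 1
g(7) = mex{0} = 1
g(8) = mex{0} = 1
So g(8) = 1.
By the Sprague-Grundy theorem, the Grundy value of a sum of independent games is the XOR of the component values.
Combined value = 1 ⊕ 11 ⊕ 1 = 11.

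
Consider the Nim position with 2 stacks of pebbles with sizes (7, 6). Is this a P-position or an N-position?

N-position

Nim-sum: 7 XOR 6 = 1.
The nim-sum is 1 ≠ 0, so this is an N-position: the player to move can win.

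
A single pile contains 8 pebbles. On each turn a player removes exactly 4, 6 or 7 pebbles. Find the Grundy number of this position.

Compute g(0), g(1), … for moves {4, 6, 7}:
k:     0  1  2  3  4  5  6  7  8
g(k):  0  0  0  0  1  1  1  1  2
So g(8) = 2.

2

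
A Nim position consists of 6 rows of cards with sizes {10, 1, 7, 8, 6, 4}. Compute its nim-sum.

6

Nim-sum: 10 XOR 1 XOR 7 XOR 8 XOR 6 XOR 4 = 6.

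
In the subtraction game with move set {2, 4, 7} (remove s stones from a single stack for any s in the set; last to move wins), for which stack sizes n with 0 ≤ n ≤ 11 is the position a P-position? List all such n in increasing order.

0, 1, 6, 9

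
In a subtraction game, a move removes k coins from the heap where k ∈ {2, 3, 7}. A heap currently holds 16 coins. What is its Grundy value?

0

Build the Grundy sequence with g(k) = mex{g(k−s) : s ∈ {2, 3, 7}, s ≤ k}:
k:     0  1  2  3  4  5  6  7  8  9 10 11 12 13 14 15 16
g(k):  0  0  1  1  2  0  0  1  1  2  0  0  1  1  2  0  0
So g(16) = 0.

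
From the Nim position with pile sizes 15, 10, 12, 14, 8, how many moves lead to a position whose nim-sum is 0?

Nim-sum: 15 XOR 10 XOR 12 XOR 14 XOR 8 = 15.
The overall nim-sum is X = 15. A pile of size p has a winning move iff p XOR X < p (reduce it to p XOR X).
  15: 15 XOR 15 = 0 < 15 — winning move (to 0).
  10: 10 XOR 15 = 5 < 10 — winning move (to 5).
  12: 12 XOR 15 = 3 < 12 — winning move (to 3).
  14: 14 XOR 15 = 1 < 14 — winning move (to 1).
  8: 8 XOR 15 = 7 < 8 — winning move (to 7).
That gives 5 winning moves.

5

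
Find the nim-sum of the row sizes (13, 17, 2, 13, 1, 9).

Compute the nim-sum pairwise:
13 XOR 17 = 28
28 XOR 2 = 30
30 XOR 13 = 19
19 XOR 1 = 18
18 XOR 9 = 27

27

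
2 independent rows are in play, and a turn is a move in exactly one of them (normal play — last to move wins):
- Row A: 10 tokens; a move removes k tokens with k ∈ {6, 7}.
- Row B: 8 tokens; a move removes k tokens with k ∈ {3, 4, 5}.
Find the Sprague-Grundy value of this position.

Grundy values for row A (subtraction set {6, 7}):
k:     0  1  2  3  4  5  6  7  8  9 10
g(k):  0  0  0  0  0  0  1  1  1  1  1
So g(10) = 1.
For row B, compute g(0), g(1), … with moves {3, 4, 5}:
k:     0  1  2  3  4  5  6  7  8
g(k):  0  0  0  1  1  1  2  2  0
So g(8) = 0.
By the Sprague-Grundy theorem, the Grundy value of a sum of independent games is the XOR of the component values.
Combined value = 1 XOR 0 = 1.

1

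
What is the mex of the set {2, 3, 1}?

0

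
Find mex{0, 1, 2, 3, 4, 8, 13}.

The values 0, 1, 2, 3, 4 are all present; 5 is the first non-negative integer missing from the set.

5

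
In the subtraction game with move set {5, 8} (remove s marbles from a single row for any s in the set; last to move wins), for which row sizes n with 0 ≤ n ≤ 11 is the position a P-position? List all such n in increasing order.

0, 1, 2, 3, 4

Compute g(0), g(1), … for moves {5, 8}:
k:     0  1  2  3  4  5  6  7  8  9 10 11
g(k):  0  0  0  0  0  1  1  1  1  1  2  2
The P-positions (g = 0) in 0..11 are 0, 1, 2, 3, 4.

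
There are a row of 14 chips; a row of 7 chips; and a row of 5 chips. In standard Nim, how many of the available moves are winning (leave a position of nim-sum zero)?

1

Nim-sum: 14 XOR 7 XOR 5 = 12.
The overall nim-sum is X = 12. A row of size p has a winning move iff p XOR X < p (reduce it to p XOR X).
  14: 14 XOR 12 = 2 < 14 — winning move (to 2).
  7: 7 XOR 12 = 11 ≥ 7 — no move.
  5: 5 XOR 12 = 9 ≥ 5 — no move.
That gives 1 winning move.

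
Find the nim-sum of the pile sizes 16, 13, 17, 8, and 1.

Nim-sum: 16 ^ 13 ^ 17 ^ 8 ^ 1 = 5.

5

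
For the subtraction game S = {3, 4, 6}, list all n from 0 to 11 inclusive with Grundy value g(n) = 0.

Compute g(0), g(1), … for moves {3, 4, 6}:
g(0) = mex{} = 0
g(1) = mex{} = 0
g(2) = mex{} = 0
g(3) = mex{0} = 1
g(4) = mex{0} = 1
g(5) = mex{0} = 1
g(6) = mex{0,1} = 2
g(7) = mex{0,1} = 2
g(8) = mex{0,1} = 2
g(9) = mex{1,2} = 0
g(10) = mex{1,2} = 0
g(11) = mex{1,2} = 0
The P-positions (g = 0) in 0..11 are 0, 1, 2, 9, 10, 11.

0, 1, 2, 9, 10, 11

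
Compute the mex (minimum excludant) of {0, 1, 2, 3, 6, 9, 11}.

4

The values 0, 1, 2, 3 are all present; 4 is the first non-negative integer missing from the set.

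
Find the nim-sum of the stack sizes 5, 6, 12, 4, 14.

5

Compute the nim-sum pairwise:
5 XOR 6 = 3
3 XOR 12 = 15
15 XOR 4 = 11
11 XOR 14 = 5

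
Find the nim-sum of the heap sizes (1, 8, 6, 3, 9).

Nim-sum: 1 XOR 8 XOR 6 XOR 3 XOR 9 = 5.

5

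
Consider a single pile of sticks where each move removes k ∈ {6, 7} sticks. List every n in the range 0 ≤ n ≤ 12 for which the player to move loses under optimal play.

0, 1, 2, 3, 4, 5

Grundy values for subtraction set {6, 7}:
g(0) = mex{} = 0
g(1) = mex{} = 0
g(2) = mex{} = 0
g(3) = mex{} = 0
g(4) = mex{} = 0
g(5) = mex{} = 0
g(6) = mex{0} = 1
g(7) = mex{0} = 1
g(8) = mex{0} = 1
g(9) = mex{0} = 1
g(10) = mex{0} = 1
g(11) = mex{0} = 1
g(12) = mex{0,1} = 2
The P-positions (g = 0) in 0..12 are 0, 1, 2, 3, 4, 5.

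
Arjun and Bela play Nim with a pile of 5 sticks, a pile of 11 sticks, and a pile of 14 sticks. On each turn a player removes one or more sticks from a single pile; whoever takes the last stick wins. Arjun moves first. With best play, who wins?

Bitwise XOR of the heap sizes:
  0101  (5)
  1011  (11)
  1110  (14)
  ----
  0000  (0)
The nim-sum is 0, so this is a P-position: the player to move is in a losing position under optimal play; Arjun is about to move from it and so loses — Bela wins.

Bela wins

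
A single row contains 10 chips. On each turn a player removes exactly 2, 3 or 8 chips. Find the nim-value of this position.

0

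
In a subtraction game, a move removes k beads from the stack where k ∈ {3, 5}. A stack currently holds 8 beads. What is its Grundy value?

0

Grundy values for subtraction set {3, 5}:
g(0) = mex{} = 0
g(1) = mex{} = 0
g(2) = mex{} = 0
g(3) = mex{0} = 1
g(4) = mex{0} = 1
g(5) = mex{0} = 1
g(6) = mex{0,1} = 2
g(7) = mex{0,1} = 2
g(8) = mex{1} = 0
So g(8) = 0.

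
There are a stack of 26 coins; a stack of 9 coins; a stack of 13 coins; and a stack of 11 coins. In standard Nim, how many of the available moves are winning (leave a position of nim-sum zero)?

Compute the nim-sum pairwise:
26 ^ 9 = 19
19 ^ 13 = 30
30 ^ 11 = 21
The overall nim-sum is X = 21. A stack of size p has a winning move iff p XOR X < p (reduce it to p XOR X).
  26: 26 XOR 21 = 15 < 26 — winning move (to 15).
  9: 9 XOR 21 = 28 ≥ 9 — no move.
  13: 13 XOR 21 = 24 ≥ 13 — no move.
  11: 11 XOR 21 = 30 ≥ 11 — no move.
That gives 1 winning move.

1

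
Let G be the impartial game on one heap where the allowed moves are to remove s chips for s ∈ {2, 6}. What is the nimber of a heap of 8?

0

Grundy values for subtraction set {2, 6}:
g(0) = mex{} = 0
g(1) = mex{} = 0
g(2) = mex{0} = 1
g(3) = mex{0} = 1
g(4) = mex{1} = 0
g(5) = mex{1} = 0
g(6) = mex{0} = 1
g(7) = mex{0} = 1
g(8) = mex{1} = 0
So g(8) = 0.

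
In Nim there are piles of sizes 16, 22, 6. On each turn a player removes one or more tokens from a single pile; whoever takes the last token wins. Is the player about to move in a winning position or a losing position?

Losing position

In binary:
  10000  (16)
  10110  (22)
  00110  (6)
  -----
  00000  (0)
The nim-sum is 0, so this is a P-position: the player to move is in a losing position under optimal play.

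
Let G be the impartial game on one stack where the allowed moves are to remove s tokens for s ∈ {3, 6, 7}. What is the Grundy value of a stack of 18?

2

Build the Grundy sequence with g(k) = mex{g(k−s) : s ∈ {3, 6, 7}, s ≤ k}:
k:     0  1  2  3  4  5  6  7  8  9 10 11 12 13 14 15 16 17 18
g(k):  0  0  0  1  1  1  2  2  2  3  0  0  0  1  1  1  2  2  2
So g(18) = 2.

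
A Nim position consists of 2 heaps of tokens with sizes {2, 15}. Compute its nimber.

13

Compute the nim-sum pairwise:
2 ^ 15 = 13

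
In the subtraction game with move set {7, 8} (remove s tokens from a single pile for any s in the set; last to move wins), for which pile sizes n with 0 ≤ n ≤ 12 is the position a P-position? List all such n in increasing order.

Grundy values for subtraction set {7, 8}:
k:     0  1  2  3  4  5  6  7  8  9 10 11 12
g(k):  0  0  0  0  0  0  0  1  1  1  1  1  1
The P-positions (g = 0) in 0..12 are 0, 1, 2, 3, 4, 5, 6.

0, 1, 2, 3, 4, 5, 6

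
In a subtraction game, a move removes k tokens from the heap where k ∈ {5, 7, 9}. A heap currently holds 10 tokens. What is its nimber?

2

Compute g(0), g(1), … for moves {5, 7, 9}:
g(0) = mex{} = 0
g(1) = mex{} = 0
g(2) = mex{} = 0
g(3) = mex{} = 0
g(4) = mex{} = 0
g(5) = mex{0} = 1
g(6) = mex{0} = 1
g(7) = mex{0} = 1
g(8) = mex{0} = 1
g(9) = mex{0} = 1
g(10) = mex{0,1} = 2
So g(10) = 2.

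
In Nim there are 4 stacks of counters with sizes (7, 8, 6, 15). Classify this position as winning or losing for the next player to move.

Winning position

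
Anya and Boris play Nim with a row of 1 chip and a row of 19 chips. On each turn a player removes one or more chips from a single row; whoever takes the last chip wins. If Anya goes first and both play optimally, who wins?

Anya wins

Nim-sum: 1 ^ 19 = 18.
The nim-sum is 18 ≠ 0, so this is an N-position: the player to move can win; Anya has a winning move.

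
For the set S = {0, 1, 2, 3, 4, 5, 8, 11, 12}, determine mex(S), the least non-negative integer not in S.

6

The values 0, 1, 2, 3, 4, 5 are all present; 6 is the first non-negative integer missing from the set.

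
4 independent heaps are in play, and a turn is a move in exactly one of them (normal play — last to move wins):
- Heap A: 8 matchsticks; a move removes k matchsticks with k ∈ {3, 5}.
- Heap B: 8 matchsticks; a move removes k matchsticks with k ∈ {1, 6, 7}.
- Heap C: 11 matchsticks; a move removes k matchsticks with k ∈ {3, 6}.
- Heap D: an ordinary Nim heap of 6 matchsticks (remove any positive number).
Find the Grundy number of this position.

4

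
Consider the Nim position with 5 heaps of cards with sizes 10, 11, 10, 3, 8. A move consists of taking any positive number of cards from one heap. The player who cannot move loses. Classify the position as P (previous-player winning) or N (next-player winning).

P-position

Nim-sum: 10 ^ 11 ^ 10 ^ 3 ^ 8 = 0.
The nim-sum is 0, so this is a P-position: the player to move is in a losing position under optimal play.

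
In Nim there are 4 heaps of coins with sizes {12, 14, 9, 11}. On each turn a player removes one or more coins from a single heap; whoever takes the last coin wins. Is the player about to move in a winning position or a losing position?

Losing position

Nim-sum: 12 ^ 14 ^ 9 ^ 11 = 0.
The nim-sum is 0, so this is a P-position: the player to move is in a losing position under optimal play.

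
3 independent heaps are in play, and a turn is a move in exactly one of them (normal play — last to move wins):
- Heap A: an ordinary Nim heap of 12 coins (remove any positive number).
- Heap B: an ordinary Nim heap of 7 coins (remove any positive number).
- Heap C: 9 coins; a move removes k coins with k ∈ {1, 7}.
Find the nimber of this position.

10

Heap A is a plain Nim heap of size 12, so its Grundy value is 12.
Heap B is a plain Nim heap of size 7, so its Grundy value is 7.
For heap C, compute g(0), g(1), … with moves {1, 7}:
g(0) = mex{} = 0
g(1) = mex{0} = 1
g(2) = mex{1} = 0
g(3) = mex{0} = 1
g(4) = mex{1} = 0
g(5) = mex{0} = 1
g(6) = mex{1} = 0
g(7) = mex{0} = 1
g(8) = mex{1} = 0
g(9) = mex{0} = 1
So g(9) = 1.
The value of a disjunctive sum is the nim-sum of the parts.
Combined value = 12 ⊕ 7 ⊕ 1 = 10.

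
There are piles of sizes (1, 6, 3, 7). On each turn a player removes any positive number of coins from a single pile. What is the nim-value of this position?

Nim-sum: 1 XOR 6 XOR 3 XOR 7 = 3.

3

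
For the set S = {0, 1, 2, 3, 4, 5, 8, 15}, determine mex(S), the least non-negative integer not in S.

The values 0, 1, 2, 3, 4, 5 are all present; 6 is the first non-negative integer missing from the set.

6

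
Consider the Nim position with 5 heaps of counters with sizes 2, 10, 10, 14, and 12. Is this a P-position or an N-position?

Nim-sum: 2 ⊕ 10 ⊕ 10 ⊕ 14 ⊕ 12 = 0.
The nim-sum is 0, so this is a P-position: the player to move is in a losing position under optimal play.

P-position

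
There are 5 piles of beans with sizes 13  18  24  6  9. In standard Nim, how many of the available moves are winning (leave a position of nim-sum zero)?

Bitwise XOR of the heap sizes:
  01101  (13)
  10010  (18)
  11000  (24)
  00110  (6)
  01001  (9)
  -----
  01000  (8)
The overall nim-sum is X = 8. A pile of size p has a winning move iff p XOR X < p (reduce it to p XOR X).
  13: 13 XOR 8 = 5 < 13 — winning move (to 5).
  18: 18 XOR 8 = 26 ≥ 18 — no move.
  24: 24 XOR 8 = 16 < 24 — winning move (to 16).
  6: 6 XOR 8 = 14 ≥ 6 — no move.
  9: 9 XOR 8 = 1 < 9 — winning move (to 1).
That gives 3 winning moves.

3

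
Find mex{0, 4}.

0 is in the set but 1 is not, so the mex is 1.

1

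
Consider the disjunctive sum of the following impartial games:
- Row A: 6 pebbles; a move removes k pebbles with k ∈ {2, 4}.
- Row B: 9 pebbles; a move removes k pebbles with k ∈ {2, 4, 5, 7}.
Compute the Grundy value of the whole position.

0

For row A, compute g(0), g(1), … with moves {2, 4}:
k:     0  1  2  3  4  5  6
g(k):  0  0  1  1  2  2  0
So g(6) = 0.
Grundy values for row B (subtraction set {2, 4, 5, 7}):
g(0) = mex{} = 0
g(1) = mex{} = 0
g(2) = mex{0} = 1
g(3) = mex{0} = 1
g(4) = mex{0,1} = 2
g(5) = mex{0,1} = 2
g(6) = mex{0,1,2} = 3
g(7) = mex{0,1,2} = 3
g(8) = mex{0,1,2,3} = 4
g(9) = mex{1,2,3} = 0
So g(9) = 0.
By the Sprague-Grundy theorem, the Grundy value of a sum of independent games is the XOR of the component values.
Combined value = 0 ⊕ 0 = 0.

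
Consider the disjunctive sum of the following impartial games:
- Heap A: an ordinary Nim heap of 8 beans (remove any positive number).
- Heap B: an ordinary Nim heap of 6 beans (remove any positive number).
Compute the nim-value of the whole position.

Heap A is a plain Nim heap of size 8, so its Grundy value is 8.
Heap B is a plain Nim heap of size 6, so its Grundy value is 6.
The value of a disjunctive sum is the nim-sum of the parts.
Combined value = 8 ⊕ 6 = 14.

14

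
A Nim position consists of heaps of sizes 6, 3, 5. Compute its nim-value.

0

Nim-sum: 6 ⊕ 3 ⊕ 5 = 0.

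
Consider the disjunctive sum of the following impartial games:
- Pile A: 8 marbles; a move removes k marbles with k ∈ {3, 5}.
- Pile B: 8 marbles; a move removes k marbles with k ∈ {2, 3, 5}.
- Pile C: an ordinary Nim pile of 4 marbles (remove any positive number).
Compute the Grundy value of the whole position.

Build the Grundy sequence for pile A with g(k) = mex{g(k−s) : s ∈ {3, 5}, s ≤ k}:
g(0) = mex{} = 0
g(1) = mex{} = 0
g(2) = mex{} = 0
g(3) = mex{0} = 1
g(4) = mex{0} = 1
g(5) = mex{0} = 1
g(6) = mex{0,1} = 2
g(7) = mex{0,1} = 2
g(8) = mex{1} = 0
So g(8) = 0.
Grundy values for pile B (subtraction set {2, 3, 5}):
g(0) = mex{} = 0
g(1) = mex{} = 0
g(2) = mex{0} = 1
g(3) = mex{0} = 1
g(4) = mex{0,1} = 2
g(5) = mex{0,1} = 2
g(6) = mex{0,1,2} = 3
g(7) = mex{1,2} = 0
g(8) = mex{1,2,3} = 0
So g(8) = 0.
Pile C is a plain Nim pile of size 4, so its Grundy value is 4.
The value of a disjunctive sum is the nim-sum of the parts.
Combined value = 0 ⊕ 0 ⊕ 4 = 4.

4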